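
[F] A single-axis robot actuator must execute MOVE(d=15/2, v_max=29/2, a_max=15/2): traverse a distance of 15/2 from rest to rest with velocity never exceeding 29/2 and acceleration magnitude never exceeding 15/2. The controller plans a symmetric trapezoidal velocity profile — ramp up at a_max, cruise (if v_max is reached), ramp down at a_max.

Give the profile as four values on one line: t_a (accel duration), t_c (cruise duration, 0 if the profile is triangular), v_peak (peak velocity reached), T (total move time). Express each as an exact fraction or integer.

t_a=1 t_c=0 v_peak=15/2 T=2

v_max²/a_max = (29/2)²/(15/2) = 841/30
15/2 < 841/30 so t_c = 0
v_peak = √(15/2·15/2) = √(225/4) = 15/2
t_a = (15/2)/(15/2) = 1; t_c = 0
T = 2·1 = 2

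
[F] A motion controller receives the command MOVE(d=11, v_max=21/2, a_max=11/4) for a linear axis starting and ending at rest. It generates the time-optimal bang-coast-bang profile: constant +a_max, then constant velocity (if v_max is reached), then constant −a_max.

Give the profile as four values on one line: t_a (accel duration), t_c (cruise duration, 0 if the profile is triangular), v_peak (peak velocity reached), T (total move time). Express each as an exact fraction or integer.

v_max²/a_max = (21/2)²/(11/4) = 441/11
11 < 441/11 → triangular
v_peak = √(11·11/4) = √(121/4) = 11/2
t_a = (11/2)/(11/4) = 2; t_c = 0
T = 2·2 = 4

t_a=2 t_c=0 v_peak=11/2 T=4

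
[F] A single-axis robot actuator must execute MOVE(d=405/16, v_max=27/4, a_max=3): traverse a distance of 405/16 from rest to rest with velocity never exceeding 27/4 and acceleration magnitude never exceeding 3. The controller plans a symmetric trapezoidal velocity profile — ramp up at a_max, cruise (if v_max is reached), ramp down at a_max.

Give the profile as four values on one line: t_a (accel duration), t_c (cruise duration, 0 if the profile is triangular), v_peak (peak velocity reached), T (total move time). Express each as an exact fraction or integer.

vₘ²/aₘ = (27/4)²/3 = 243/16
405/16 ≥ 243/16 so v_max reached
t_a = (27/4)/3 = 9/4; v_peak = 27/4
d_cruise = 405/16 − 243/16 = 81/8; t_c = (81/8)/(27/4) = 3/2
T = 2·9/4 + 3/2 = 6

t_a=9/4 t_c=3/2 v_peak=27/4 T=6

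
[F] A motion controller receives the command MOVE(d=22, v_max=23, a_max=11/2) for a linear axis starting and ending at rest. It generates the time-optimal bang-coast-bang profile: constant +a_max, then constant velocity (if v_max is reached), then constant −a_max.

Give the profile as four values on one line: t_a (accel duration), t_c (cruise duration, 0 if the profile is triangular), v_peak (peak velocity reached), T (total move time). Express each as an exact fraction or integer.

t_a=2 t_c=0 v_peak=11 T=4

vₘ²/aₘ = 23²/(11/2) = 1058/11
22 < 1058/11 so t_c = 0
v_peak = √(22·11/2) = √121 = 11
t_a = 11/(11/2) = 2; t_c = 0
T = 2·2 = 4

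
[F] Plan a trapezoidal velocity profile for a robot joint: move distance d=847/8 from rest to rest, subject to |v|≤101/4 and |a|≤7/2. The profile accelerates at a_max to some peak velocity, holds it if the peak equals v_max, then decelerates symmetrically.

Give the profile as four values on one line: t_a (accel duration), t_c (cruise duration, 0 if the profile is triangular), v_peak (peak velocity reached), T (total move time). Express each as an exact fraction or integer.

vₘ²/aₘ = (101/4)²/(7/2) = 10201/56
847/8 < 10201/56 so t_c = 0
v_peak = √(847/8·7/2) = √(5929/16) = 77/4
t_a = (77/4)/(7/2) = 11/2; t_c = 0
T = 2·11/2 = 11

t_a=11/2 t_c=0 v_peak=77/4 T=11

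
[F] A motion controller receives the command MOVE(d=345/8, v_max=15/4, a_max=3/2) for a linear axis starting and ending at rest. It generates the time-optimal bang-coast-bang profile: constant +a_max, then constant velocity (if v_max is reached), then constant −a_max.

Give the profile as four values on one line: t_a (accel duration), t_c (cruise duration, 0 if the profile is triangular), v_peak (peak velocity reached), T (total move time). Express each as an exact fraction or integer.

t_a=5/2 t_c=9 v_peak=15/4 T=14

(v_max)²/a_max = (15/4)²/(3/2) = 75/8
345/8 ≥ 75/8 → trapezoidal
t_a = (15/4)/(3/2) = 5/2; v_peak = 15/4
d_cruise = 345/8 − 75/8 = 135/4; t_c = (135/4)/(15/4) = 9
T = 2·5/2 + 9 = 14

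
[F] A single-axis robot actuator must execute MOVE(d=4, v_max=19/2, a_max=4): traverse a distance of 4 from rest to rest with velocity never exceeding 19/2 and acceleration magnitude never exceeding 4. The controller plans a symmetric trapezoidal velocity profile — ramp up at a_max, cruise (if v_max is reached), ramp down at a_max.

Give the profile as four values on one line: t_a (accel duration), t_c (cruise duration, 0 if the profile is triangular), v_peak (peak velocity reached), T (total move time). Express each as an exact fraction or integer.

vₘ²/aₘ = (19/2)²/4 = 361/16
4 < 361/16 → triangular
v_peak = √(4·4) = √16 = 4
t_a = 4/4 = 1; t_c = 0
T = 2·1 = 2

t_a=1 t_c=0 v_peak=4 T=2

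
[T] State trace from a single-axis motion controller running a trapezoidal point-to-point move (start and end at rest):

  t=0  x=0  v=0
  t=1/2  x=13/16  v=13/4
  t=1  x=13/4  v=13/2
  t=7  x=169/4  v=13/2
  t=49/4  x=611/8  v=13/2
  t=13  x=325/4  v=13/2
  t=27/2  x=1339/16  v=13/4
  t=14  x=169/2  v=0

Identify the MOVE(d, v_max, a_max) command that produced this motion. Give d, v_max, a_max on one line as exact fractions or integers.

final state: t=14, x=169/2, v=0 → d = 169/2
a_max = (13/4−0)/(1/2−0) = 13/2
max v = 13/2 over t∈[1,13] → v_max = 13/2
check: 13/2·(1+12) = 169/2 ✓

d=169/2 v_max=13/2 a_max=13/2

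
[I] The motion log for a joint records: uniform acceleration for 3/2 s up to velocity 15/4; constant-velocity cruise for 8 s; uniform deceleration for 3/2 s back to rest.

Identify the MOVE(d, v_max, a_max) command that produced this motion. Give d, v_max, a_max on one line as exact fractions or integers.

a_max = (15/4)/(3/2) = 5/2
d_a = ½·15/4·3/2 = 45/16; d_c = 15/4·8 = 30
d = 2·45/16 + 30 = 285/8
t_c = 8 > 0 so v_max = 15/4

d=285/8 v_max=15/4 a_max=5/2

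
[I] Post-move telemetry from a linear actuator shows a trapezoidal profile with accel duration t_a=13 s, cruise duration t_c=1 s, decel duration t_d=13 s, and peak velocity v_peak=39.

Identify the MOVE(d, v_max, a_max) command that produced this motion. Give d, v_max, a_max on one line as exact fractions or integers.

d=546 v_max=39 a_max=3

a_max = 39/13 = 3
d_a = ½·39·13 = 507/2; d_c = 39·1 = 39
d = 2·507/2 + 39 = 546
t_c = 1 > 0 ⇒ limit active, v_max = 39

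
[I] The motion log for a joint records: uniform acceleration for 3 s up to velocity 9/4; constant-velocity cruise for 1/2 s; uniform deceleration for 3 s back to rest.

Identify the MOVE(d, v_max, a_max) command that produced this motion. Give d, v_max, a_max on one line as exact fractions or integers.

d=63/8 v_max=9/4 a_max=3/4

a_max = (9/4)/3 = 3/4
d_a = ½·9/4·3 = 27/8; d_c = 9/4·1/2 = 9/8
d = 2·27/8 + 9/8 = 63/8
t_c = 1/2 > 0 → v_max = v_peak = 9/4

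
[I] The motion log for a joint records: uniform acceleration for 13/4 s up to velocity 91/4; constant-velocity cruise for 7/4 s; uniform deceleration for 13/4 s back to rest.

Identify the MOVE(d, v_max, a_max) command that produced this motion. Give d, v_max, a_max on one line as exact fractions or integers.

d=455/4 v_max=91/4 a_max=7

a_max = (91/4)/(13/4) = 7
d_a = ½·91/4·13/4 = 1183/32; d_c = 91/4·7/4 = 637/16
d = 2·1183/32 + 637/16 = 455/4
t_c = 7/4 > 0 → v_max = v_peak = 91/4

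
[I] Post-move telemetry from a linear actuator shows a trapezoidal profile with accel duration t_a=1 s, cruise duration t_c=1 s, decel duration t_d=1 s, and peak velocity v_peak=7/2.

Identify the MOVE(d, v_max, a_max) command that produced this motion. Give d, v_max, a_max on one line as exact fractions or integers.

d=7 v_max=7/2 a_max=7/2

a_max = (7/2)/1 = 7/2
d_a = ½·7/2·1 = 7/4; d_c = 7/2·1 = 7/2
d = 2·7/4 + 7/2 = 7
t_c = 1 > 0 ⇒ limit active, v_max = 7/2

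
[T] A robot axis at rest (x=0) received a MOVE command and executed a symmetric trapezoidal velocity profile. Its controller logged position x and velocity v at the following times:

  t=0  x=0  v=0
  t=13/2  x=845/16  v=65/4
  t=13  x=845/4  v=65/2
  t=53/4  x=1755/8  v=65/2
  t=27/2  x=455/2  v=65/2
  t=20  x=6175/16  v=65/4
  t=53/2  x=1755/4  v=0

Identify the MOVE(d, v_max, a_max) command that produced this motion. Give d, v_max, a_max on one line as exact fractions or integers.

final state: t=53/2, x=1755/4, v=0 → d = 1755/4
a_max = (65/4−0)/(13/2−0) = 5/2
max v = 65/2 over t∈[13,27/2] → v_max = 65/2
check: 65/2·(13+1/2) = 1755/4 ✓

d=1755/4 v_max=65/2 a_max=5/2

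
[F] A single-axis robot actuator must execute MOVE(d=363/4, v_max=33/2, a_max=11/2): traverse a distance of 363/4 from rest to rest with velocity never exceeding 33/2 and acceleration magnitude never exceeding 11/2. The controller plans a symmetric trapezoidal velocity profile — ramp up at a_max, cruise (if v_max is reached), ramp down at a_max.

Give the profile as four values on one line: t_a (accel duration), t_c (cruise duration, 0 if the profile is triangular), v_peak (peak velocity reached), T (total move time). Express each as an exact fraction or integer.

(v_max)²/a_max = (33/2)²/(11/2) = 99/2
363/4 ≥ 99/2 ⇒ cruise phase
t_a = (33/2)/(11/2) = 3; v_peak = 33/2
d_cruise = 363/4 − 99/2 = 165/4; t_c = (165/4)/(33/2) = 5/2
T = 2·3 + 5/2 = 17/2

t_a=3 t_c=5/2 v_peak=33/2 T=17/2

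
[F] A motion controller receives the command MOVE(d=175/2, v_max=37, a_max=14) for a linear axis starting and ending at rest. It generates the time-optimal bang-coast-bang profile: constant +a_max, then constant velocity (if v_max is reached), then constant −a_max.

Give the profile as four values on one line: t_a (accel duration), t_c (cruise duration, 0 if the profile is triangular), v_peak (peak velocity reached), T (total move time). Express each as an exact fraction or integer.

t_a=5/2 t_c=0 v_peak=35 T=5

vₘ²/aₘ = 37²/14 = 1369/14
175/2 < 1369/14 so t_c = 0
v_peak = √(175/2·14) = √1225 = 35
t_a = 35/14 = 5/2; t_c = 0
T = 2·5/2 = 5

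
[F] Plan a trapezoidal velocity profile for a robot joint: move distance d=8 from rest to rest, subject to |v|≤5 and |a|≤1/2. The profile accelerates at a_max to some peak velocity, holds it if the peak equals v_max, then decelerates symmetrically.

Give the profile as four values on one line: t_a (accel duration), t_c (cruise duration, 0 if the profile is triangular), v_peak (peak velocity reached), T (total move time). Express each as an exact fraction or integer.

vₘ²/aₘ = 5²/(1/2) = 50
8 < 50 so t_c = 0
v_peak = √(8·1/2) = √4 = 2
t_a = 2/(1/2) = 4; t_c = 0
T = 2·4 = 8

t_a=4 t_c=0 v_peak=2 T=8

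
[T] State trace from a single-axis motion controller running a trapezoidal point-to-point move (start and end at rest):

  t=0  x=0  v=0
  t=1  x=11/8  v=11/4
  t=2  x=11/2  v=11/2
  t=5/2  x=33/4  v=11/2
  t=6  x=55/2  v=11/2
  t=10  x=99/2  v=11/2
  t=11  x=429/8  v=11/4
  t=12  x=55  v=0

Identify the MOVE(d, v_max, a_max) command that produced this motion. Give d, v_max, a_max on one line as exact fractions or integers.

d=55 v_max=11/2 a_max=11/4

final state: t=12, x=55, v=0 → d = 55
a_max = (11/4−0)/(1−0) = 11/4
max v = 11/2 over t∈[2,10] → v_max = 11/2
check: 11/2·(2+8) = 55 ✓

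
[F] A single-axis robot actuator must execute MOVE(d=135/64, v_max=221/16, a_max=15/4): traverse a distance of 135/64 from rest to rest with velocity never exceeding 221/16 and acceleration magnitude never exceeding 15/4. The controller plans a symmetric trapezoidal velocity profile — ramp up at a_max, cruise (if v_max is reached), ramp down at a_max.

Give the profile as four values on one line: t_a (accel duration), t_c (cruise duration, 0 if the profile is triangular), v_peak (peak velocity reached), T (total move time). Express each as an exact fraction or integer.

t_a=3/4 t_c=0 v_peak=45/16 T=3/2

(v_max)²/a_max = (221/16)²/(15/4) = 48841/960
135/64 < 48841/960 → triangular
v_peak = √(135/64·15/4) = √(2025/256) = 45/16
t_a = (45/16)/(15/4) = 3/4; t_c = 0
T = 2·3/4 = 3/2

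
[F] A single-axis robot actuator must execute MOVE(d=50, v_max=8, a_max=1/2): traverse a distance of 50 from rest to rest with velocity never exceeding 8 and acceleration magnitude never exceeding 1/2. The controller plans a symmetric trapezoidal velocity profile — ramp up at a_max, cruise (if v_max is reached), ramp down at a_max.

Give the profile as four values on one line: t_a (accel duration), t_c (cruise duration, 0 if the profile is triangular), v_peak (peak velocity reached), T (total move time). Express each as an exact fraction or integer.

t_a=10 t_c=0 v_peak=5 T=20

vₘ²/aₘ = 8²/(1/2) = 128
50 < 128 → triangular
v_peak = √(50·1/2) = √25 = 5
t_a = 5/(1/2) = 10; t_c = 0
T = 2·10 = 20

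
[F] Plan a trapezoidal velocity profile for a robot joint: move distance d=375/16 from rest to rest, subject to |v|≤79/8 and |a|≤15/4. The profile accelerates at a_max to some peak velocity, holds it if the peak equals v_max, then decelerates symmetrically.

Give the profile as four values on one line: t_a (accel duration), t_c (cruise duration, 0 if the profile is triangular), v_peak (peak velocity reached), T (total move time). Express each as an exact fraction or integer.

t_a=5/2 t_c=0 v_peak=75/8 T=5

vₘ²/aₘ = (79/8)²/(15/4) = 6241/240
375/16 < 6241/240 → triangular
v_peak = √(375/16·15/4) = √(5625/64) = 75/8
t_a = (75/8)/(15/4) = 5/2; t_c = 0
T = 2·5/2 = 5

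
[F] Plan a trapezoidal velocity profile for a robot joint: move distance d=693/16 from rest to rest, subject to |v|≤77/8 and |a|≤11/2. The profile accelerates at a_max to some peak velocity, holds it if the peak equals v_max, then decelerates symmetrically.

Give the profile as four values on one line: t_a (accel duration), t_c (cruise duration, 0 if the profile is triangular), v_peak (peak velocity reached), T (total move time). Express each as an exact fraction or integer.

t_a=7/4 t_c=11/4 v_peak=77/8 T=25/4

v_max²/a_max = (77/8)²/(11/2) = 539/32
693/16 ≥ 539/32 ⇒ cruise phase
t_a = (77/8)/(11/2) = 7/4; v_peak = 77/8
d_cruise = 693/16 − 539/32 = 847/32; t_c = (847/32)/(77/8) = 11/4
T = 2·7/4 + 11/4 = 25/4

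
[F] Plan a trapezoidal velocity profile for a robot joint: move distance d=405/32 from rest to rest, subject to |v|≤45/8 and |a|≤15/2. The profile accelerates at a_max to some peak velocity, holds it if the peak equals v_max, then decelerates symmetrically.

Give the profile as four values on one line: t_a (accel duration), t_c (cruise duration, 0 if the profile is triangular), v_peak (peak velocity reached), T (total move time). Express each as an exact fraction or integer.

t_a=3/4 t_c=3/2 v_peak=45/8 T=3

(v_max)²/a_max = (45/8)²/(15/2) = 135/32
405/32 ≥ 135/32 ⇒ cruise phase
t_a = (45/8)/(15/2) = 3/4; v_peak = 45/8
d_cruise = 405/32 − 135/32 = 135/16; t_c = (135/16)/(45/8) = 3/2
T = 2·3/4 + 3/2 = 3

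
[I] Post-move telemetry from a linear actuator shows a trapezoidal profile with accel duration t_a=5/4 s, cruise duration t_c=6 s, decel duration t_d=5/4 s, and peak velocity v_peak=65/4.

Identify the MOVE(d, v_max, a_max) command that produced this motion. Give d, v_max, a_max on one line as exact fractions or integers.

a_max = (65/4)/(5/4) = 13
d_a = ½·65/4·5/4 = 325/32; d_c = 65/4·6 = 195/2
d = 2·325/32 + 195/2 = 1885/16
t_c = 6 > 0 → v_max = v_peak = 65/4

d=1885/16 v_max=65/4 a_max=13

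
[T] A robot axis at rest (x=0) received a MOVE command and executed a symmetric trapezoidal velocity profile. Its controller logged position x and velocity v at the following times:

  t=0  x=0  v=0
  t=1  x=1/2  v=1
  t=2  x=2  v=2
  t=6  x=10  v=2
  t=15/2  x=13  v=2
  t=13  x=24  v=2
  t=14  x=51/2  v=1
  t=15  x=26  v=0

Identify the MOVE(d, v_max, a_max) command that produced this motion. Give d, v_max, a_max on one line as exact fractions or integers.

d=26 v_max=2 a_max=1

final state: t=15, x=26, v=0 → d = 26
a_max = (1−0)/(1−0) = 1
max v = 2 over t∈[2,13] → v_max = 2
check: 2·(2+11) = 26 ✓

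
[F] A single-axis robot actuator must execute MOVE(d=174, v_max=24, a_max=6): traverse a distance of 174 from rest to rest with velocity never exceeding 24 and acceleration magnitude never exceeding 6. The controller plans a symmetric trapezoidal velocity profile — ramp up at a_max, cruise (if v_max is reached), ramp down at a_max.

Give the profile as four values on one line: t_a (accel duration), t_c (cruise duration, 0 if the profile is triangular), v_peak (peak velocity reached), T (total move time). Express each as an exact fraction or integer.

vₘ²/aₘ = 24²/6 = 96
174 ≥ 96 so v_max reached
t_a = 24/6 = 4; v_peak = 24
d_cruise = 174 − 96 = 78; t_c = 78/24 = 13/4
T = 2·4 + 13/4 = 45/4

t_a=4 t_c=13/4 v_peak=24 T=45/4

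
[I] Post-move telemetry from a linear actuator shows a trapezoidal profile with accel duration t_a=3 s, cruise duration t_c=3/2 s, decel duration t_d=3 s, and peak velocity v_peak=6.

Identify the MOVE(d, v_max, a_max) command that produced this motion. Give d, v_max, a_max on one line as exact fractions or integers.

d=27 v_max=6 a_max=2

a_max = 6/3 = 2
d_a = ½·6·3 = 9; d_c = 6·3/2 = 9
d = 2·9 + 9 = 27
t_c = 3/2 > 0 → v_max = v_peak = 6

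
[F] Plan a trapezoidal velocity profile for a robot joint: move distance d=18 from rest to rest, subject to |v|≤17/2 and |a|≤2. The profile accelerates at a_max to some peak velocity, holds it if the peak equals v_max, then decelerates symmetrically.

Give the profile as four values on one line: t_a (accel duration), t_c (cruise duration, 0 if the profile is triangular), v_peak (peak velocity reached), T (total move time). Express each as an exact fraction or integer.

t_a=3 t_c=0 v_peak=6 T=6

(v_max)²/a_max = (17/2)²/2 = 289/8
18 < 289/8 ⇒ no cruise
v_peak = √(18·2) = √36 = 6
t_a = 6/2 = 3; t_c = 0
T = 2·3 = 6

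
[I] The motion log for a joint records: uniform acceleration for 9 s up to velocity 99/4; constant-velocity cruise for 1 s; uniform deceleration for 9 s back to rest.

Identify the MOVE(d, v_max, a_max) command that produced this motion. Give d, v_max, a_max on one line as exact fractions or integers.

a_max = (99/4)/9 = 11/4
d_a = ½·99/4·9 = 891/8; d_c = 99/4·1 = 99/4
d = 2·891/8 + 99/4 = 495/2
t_c = 1 > 0 → v_max = v_peak = 99/4

d=495/2 v_max=99/4 a_max=11/4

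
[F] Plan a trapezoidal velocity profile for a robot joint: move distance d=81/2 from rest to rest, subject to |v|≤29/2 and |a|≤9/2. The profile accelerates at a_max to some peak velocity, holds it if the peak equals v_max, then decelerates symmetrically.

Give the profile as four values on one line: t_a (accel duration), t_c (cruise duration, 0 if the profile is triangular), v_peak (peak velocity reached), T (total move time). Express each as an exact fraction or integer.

t_a=3 t_c=0 v_peak=27/2 T=6

v_max²/a_max = (29/2)²/(9/2) = 841/18
81/2 < 841/18 ⇒ no cruise
v_peak = √(81/2·9/2) = √(729/4) = 27/2
t_a = (27/2)/(9/2) = 3; t_c = 0
T = 2·3 = 6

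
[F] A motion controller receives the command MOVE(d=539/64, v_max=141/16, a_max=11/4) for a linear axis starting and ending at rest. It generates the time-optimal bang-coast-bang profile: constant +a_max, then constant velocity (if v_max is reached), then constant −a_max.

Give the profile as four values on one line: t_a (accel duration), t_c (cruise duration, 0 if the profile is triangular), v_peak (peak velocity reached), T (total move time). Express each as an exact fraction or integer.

t_a=7/4 t_c=0 v_peak=77/16 T=7/2

vₘ²/aₘ = (141/16)²/(11/4) = 19881/704
539/64 < 19881/704 → triangular
v_peak = √(539/64·11/4) = √(5929/256) = 77/16
t_a = (77/16)/(11/4) = 7/4; t_c = 0
T = 2·7/4 = 7/2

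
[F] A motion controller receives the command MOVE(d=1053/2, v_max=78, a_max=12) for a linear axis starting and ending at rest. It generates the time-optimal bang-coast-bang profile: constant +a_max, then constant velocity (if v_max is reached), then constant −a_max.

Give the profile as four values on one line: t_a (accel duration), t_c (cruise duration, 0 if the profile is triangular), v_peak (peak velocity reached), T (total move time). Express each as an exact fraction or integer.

t_a=13/2 t_c=1/4 v_peak=78 T=53/4

(v_max)²/a_max = 78²/12 = 507
1053/2 ≥ 507 → trapezoidal
t_a = 78/12 = 13/2; v_peak = 78
d_cruise = 1053/2 − 507 = 39/2; t_c = (39/2)/78 = 1/4
T = 2·13/2 + 1/4 = 53/4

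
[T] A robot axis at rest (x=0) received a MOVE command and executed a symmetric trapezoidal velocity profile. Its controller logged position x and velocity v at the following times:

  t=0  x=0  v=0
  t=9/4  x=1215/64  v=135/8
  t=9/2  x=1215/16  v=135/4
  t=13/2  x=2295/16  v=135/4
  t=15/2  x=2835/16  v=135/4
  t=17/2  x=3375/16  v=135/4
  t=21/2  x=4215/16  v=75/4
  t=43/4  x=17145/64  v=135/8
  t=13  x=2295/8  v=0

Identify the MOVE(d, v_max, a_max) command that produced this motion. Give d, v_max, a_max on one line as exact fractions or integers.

final state: t=13, x=2295/8, v=0 → d = 2295/8
a_max = (135/8−0)/(9/4−0) = 15/2
max v = 135/4 over t∈[9/2,17/2] → v_max = 135/4
check: 135/4·(9/2+4) = 2295/8 ✓

d=2295/8 v_max=135/4 a_max=15/2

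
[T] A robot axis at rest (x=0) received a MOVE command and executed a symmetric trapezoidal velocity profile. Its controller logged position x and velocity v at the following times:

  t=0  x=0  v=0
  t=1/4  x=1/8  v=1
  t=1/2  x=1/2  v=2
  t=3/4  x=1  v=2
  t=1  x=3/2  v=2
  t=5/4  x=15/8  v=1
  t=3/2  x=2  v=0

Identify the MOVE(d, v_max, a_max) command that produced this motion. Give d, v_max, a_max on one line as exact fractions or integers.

d=2 v_max=2 a_max=4

final state: t=3/2, x=2, v=0 → d = 2
a_max = (1−0)/(1/4−0) = 4
max v = 2 over t∈[1/2,1] → v_max = 2
check: 2·(1/2+1/2) = 2 ✓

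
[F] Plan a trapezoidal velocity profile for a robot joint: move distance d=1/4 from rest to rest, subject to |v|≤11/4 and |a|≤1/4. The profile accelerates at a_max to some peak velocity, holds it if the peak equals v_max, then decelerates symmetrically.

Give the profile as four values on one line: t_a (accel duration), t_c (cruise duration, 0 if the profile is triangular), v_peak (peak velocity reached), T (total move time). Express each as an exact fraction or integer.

t_a=1 t_c=0 v_peak=1/4 T=2

v_max²/a_max = (11/4)²/(1/4) = 121/4
1/4 < 121/4 ⇒ no cruise
v_peak = √(1/4·1/4) = √(1/16) = 1/4
t_a = (1/4)/(1/4) = 1; t_c = 0
T = 2·1 = 2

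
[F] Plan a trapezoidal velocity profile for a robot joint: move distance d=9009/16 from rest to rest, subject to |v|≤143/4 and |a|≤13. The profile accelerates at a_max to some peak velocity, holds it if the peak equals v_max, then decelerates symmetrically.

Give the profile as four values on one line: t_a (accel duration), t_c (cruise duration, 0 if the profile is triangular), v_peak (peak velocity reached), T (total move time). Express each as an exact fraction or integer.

vₘ²/aₘ = (143/4)²/13 = 1573/16
9009/16 ≥ 1573/16 so v_max reached
t_a = (143/4)/13 = 11/4; v_peak = 143/4
d_cruise = 9009/16 − 1573/16 = 1859/4; t_c = (1859/4)/(143/4) = 13
T = 2·11/4 + 13 = 37/2

t_a=11/4 t_c=13 v_peak=143/4 T=37/2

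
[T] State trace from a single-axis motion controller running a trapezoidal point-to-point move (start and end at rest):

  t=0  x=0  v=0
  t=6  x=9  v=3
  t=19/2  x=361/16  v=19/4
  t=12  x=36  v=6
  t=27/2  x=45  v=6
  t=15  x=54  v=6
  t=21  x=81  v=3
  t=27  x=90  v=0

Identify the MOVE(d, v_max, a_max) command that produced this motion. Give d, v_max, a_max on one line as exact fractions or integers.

final state: t=27, x=90, v=0 → d = 90
a_max = (3−0)/(6−0) = 1/2
max v = 6 over t∈[12,15] → v_max = 6
check: 6·(12+3) = 90 ✓

d=90 v_max=6 a_max=1/2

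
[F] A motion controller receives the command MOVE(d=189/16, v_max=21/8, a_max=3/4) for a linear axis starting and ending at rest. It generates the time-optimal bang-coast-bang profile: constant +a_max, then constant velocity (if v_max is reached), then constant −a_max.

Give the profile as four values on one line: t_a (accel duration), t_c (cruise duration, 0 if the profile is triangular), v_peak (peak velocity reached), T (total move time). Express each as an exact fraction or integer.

v_max²/a_max = (21/8)²/(3/4) = 147/16
189/16 ≥ 147/16 ⇒ cruise phase
t_a = (21/8)/(3/4) = 7/2; v_peak = 21/8
d_cruise = 189/16 − 147/16 = 21/8; t_c = (21/8)/(21/8) = 1
T = 2·7/2 + 1 = 8

t_a=7/2 t_c=1 v_peak=21/8 T=8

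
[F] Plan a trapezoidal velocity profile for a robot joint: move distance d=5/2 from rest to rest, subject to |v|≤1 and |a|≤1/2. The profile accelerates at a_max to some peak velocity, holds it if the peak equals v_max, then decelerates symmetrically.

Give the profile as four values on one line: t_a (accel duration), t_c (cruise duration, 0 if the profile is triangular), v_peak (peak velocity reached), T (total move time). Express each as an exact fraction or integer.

v_max²/a_max = 1²/(1/2) = 2
5/2 ≥ 2 → trapezoidal
t_a = 1/(1/2) = 2; v_peak = 1
d_cruise = 5/2 − 2 = 1/2; t_c = (1/2)/1 = 1/2
T = 2·2 + 1/2 = 9/2

t_a=2 t_c=1/2 v_peak=1 T=9/2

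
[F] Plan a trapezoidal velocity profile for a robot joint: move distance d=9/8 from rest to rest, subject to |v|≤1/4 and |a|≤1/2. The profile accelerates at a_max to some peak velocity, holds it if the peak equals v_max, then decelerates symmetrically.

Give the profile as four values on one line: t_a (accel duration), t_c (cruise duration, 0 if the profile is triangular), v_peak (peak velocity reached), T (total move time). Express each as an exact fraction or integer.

t_a=1/2 t_c=4 v_peak=1/4 T=5

v_max²/a_max = (1/4)²/(1/2) = 1/8
9/8 ≥ 1/8 so v_max reached
t_a = (1/4)/(1/2) = 1/2; v_peak = 1/4
d_cruise = 9/8 − 1/8 = 1; t_c = 1/(1/4) = 4
T = 2·1/2 + 4 = 5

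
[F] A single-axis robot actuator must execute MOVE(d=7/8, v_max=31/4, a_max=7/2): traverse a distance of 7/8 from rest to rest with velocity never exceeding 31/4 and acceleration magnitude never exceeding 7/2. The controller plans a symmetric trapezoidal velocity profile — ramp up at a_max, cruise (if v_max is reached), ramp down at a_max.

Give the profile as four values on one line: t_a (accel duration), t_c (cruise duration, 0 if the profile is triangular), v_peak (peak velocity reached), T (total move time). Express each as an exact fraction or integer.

v_max²/a_max = (31/4)²/(7/2) = 961/56
7/8 < 961/56 ⇒ no cruise
v_peak = √(7/8·7/2) = √(49/16) = 7/4
t_a = (7/4)/(7/2) = 1/2; t_c = 0
T = 2·1/2 = 1

t_a=1/2 t_c=0 v_peak=7/4 T=1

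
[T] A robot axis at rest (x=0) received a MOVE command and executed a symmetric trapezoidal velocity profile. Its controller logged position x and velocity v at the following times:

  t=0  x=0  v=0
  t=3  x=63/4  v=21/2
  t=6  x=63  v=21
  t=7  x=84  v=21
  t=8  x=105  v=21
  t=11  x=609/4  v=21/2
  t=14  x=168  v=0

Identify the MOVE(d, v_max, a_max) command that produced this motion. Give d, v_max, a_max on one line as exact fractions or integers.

final state: t=14, x=168, v=0 → d = 168
a_max = (21/2−0)/(3−0) = 7/2
max v = 21 over t∈[6,8] → v_max = 21
check: 21·(6+2) = 168 ✓

d=168 v_max=21 a_max=7/2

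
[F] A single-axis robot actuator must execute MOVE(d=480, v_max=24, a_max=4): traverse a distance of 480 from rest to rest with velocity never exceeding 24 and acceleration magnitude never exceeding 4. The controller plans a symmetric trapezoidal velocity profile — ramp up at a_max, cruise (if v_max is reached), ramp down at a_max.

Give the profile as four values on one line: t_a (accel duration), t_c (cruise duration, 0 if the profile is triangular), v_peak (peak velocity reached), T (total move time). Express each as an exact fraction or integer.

t_a=6 t_c=14 v_peak=24 T=26

vₘ²/aₘ = 24²/4 = 144
480 ≥ 144 → trapezoidal
t_a = 24/4 = 6; v_peak = 24
d_cruise = 480 − 144 = 336; t_c = 336/24 = 14
T = 2·6 + 14 = 26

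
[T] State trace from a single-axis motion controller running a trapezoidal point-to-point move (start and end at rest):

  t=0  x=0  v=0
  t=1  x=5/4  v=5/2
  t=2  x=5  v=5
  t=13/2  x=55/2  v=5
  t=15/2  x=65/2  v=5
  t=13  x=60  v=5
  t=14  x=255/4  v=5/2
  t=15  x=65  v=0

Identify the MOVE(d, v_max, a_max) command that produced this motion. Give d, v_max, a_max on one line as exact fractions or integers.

final state: t=15, x=65, v=0 → d = 65
a_max = (5/2−0)/(1−0) = 5/2
max v = 5 over t∈[2,13] → v_max = 5
check: 5·(2+11) = 65 ✓

d=65 v_max=5 a_max=5/2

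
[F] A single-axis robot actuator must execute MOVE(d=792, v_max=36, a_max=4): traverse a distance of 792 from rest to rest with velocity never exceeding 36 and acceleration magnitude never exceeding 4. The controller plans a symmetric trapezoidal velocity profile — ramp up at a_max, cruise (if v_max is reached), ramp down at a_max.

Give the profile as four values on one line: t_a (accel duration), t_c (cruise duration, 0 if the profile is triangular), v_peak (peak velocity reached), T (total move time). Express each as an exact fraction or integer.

t_a=9 t_c=13 v_peak=36 T=31

vₘ²/aₘ = 36²/4 = 324
792 ≥ 324 ⇒ cruise phase
t_a = 36/4 = 9; v_peak = 36
d_cruise = 792 − 324 = 468; t_c = 468/36 = 13
T = 2·9 + 13 = 31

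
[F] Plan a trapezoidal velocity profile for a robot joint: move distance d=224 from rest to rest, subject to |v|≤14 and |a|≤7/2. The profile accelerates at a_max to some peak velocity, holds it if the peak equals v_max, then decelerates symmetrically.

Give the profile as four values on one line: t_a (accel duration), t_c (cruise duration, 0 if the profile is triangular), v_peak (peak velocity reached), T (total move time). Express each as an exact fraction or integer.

vₘ²/aₘ = 14²/(7/2) = 56
224 ≥ 56 ⇒ cruise phase
t_a = 14/(7/2) = 4; v_peak = 14
d_cruise = 224 − 56 = 168; t_c = 168/14 = 12
T = 2·4 + 12 = 20

t_a=4 t_c=12 v_peak=14 T=20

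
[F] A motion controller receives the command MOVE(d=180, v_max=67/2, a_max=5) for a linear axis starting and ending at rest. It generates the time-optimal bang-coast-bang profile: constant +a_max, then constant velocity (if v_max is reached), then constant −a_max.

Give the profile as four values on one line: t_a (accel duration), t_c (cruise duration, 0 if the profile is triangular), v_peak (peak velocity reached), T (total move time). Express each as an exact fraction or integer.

t_a=6 t_c=0 v_peak=30 T=12

vₘ²/aₘ = (67/2)²/5 = 4489/20
180 < 4489/20 so t_c = 0
v_peak = √(180·5) = √900 = 30
t_a = 30/5 = 6; t_c = 0
T = 2·6 = 12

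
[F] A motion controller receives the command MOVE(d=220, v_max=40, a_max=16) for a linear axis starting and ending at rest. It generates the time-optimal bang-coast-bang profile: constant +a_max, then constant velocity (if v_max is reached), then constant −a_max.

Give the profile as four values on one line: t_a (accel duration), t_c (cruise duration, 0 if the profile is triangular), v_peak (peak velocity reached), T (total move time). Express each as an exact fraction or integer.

v_max²/a_max = 40²/16 = 100
220 ≥ 100 → trapezoidal
t_a = 40/16 = 5/2; v_peak = 40
d_cruise = 220 − 100 = 120; t_c = 120/40 = 3
T = 2·5/2 + 3 = 8

t_a=5/2 t_c=3 v_peak=40 T=8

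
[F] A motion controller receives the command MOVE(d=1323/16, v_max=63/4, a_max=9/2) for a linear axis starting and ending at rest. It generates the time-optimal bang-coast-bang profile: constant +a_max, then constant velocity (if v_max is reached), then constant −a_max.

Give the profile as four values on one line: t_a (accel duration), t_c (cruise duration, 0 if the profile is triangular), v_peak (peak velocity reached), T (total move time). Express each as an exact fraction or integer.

t_a=7/2 t_c=7/4 v_peak=63/4 T=35/4

(v_max)²/a_max = (63/4)²/(9/2) = 441/8
1323/16 ≥ 441/8 ⇒ cruise phase
t_a = (63/4)/(9/2) = 7/2; v_peak = 63/4
d_cruise = 1323/16 − 441/8 = 441/16; t_c = (441/16)/(63/4) = 7/4
T = 2·7/2 + 7/4 = 35/4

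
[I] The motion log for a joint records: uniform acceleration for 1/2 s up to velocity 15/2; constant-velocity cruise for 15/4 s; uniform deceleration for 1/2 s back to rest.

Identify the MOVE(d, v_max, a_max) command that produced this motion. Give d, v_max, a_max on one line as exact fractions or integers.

a_max = (15/2)/(1/2) = 15
d_a = ½·15/2·1/2 = 15/8; d_c = 15/2·15/4 = 225/8
d = 2·15/8 + 225/8 = 255/8
t_c = 15/4 > 0 ⇒ limit active, v_max = 15/2

d=255/8 v_max=15/2 a_max=15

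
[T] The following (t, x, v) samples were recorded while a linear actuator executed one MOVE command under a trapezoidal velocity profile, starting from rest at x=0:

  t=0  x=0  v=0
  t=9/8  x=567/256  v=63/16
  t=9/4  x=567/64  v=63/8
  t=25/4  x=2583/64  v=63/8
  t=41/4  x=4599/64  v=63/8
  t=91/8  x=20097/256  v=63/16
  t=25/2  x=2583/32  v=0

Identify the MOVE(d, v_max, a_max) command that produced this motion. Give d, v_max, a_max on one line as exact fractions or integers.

final state: t=25/2, x=2583/32, v=0 → d = 2583/32
a_max = (63/16−0)/(9/8−0) = 7/2
max v = 63/8 over t∈[9/4,41/4] → v_max = 63/8
check: 63/8·(9/4+8) = 2583/32 ✓

d=2583/32 v_max=63/8 a_max=7/2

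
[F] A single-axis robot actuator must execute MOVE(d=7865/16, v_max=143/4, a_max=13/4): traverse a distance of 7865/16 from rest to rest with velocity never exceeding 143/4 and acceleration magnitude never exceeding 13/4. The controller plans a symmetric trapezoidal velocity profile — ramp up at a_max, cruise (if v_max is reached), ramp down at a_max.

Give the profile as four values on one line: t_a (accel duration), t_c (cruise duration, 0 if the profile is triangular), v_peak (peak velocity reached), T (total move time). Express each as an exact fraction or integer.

vₘ²/aₘ = (143/4)²/(13/4) = 1573/4
7865/16 ≥ 1573/4 so v_max reached
t_a = (143/4)/(13/4) = 11; v_peak = 143/4
d_cruise = 7865/16 − 1573/4 = 1573/16; t_c = (1573/16)/(143/4) = 11/4
T = 2·11 + 11/4 = 99/4

t_a=11 t_c=11/4 v_peak=143/4 T=99/4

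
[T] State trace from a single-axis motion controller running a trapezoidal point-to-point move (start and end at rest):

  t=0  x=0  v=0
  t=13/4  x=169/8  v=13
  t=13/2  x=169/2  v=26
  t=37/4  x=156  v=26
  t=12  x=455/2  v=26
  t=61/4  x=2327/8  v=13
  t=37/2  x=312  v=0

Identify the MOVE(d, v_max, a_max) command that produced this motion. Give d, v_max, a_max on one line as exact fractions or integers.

final state: t=37/2, x=312, v=0 → d = 312
a_max = (13−0)/(13/4−0) = 4
max v = 26 over t∈[13/2,12] → v_max = 26
check: 26·(13/2+11/2) = 312 ✓

d=312 v_max=26 a_max=4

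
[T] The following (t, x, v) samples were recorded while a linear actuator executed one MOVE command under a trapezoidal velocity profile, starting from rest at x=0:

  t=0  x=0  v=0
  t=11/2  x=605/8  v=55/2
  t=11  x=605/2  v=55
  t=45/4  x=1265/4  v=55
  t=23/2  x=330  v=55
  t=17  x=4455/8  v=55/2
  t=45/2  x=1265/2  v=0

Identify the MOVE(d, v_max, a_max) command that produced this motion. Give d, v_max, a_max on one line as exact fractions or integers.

d=1265/2 v_max=55 a_max=5

final state: t=45/2, x=1265/2, v=0 → d = 1265/2
a_max = (55/2−0)/(11/2−0) = 5
max v = 55 over t∈[11,23/2] → v_max = 55
check: 55·(11+1/2) = 1265/2 ✓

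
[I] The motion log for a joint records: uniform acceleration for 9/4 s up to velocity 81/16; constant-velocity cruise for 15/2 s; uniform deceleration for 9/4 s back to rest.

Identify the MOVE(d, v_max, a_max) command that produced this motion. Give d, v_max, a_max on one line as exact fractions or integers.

a_max = (81/16)/(9/4) = 9/4
d_a = ½·81/16·9/4 = 729/128; d_c = 81/16·15/2 = 1215/32
d = 2·729/128 + 1215/32 = 3159/64
t_c = 15/2 > 0 → v_max = v_peak = 81/16

d=3159/64 v_max=81/16 a_max=9/4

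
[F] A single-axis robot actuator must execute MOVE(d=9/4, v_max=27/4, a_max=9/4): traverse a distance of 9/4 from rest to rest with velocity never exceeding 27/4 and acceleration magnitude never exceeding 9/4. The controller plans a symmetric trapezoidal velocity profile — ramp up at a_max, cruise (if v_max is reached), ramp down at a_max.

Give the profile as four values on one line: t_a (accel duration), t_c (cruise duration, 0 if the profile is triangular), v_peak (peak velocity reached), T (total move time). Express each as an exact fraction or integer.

(v_max)²/a_max = (27/4)²/(9/4) = 81/4
9/4 < 81/4 ⇒ no cruise
v_peak = √(9/4·9/4) = √(81/16) = 9/4
t_a = (9/4)/(9/4) = 1; t_c = 0
T = 2·1 = 2

t_a=1 t_c=0 v_peak=9/4 T=2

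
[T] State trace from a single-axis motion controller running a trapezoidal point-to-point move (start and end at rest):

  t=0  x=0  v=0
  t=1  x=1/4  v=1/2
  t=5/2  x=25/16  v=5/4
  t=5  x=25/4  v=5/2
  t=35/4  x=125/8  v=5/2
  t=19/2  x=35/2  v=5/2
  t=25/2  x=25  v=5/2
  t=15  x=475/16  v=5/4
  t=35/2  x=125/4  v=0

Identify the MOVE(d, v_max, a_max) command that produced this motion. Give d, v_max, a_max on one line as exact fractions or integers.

d=125/4 v_max=5/2 a_max=1/2

final state: t=35/2, x=125/4, v=0 → d = 125/4
a_max = (1/2−0)/(1−0) = 1/2
max v = 5/2 over t∈[5,25/2] → v_max = 5/2
check: 5/2·(5+15/2) = 125/4 ✓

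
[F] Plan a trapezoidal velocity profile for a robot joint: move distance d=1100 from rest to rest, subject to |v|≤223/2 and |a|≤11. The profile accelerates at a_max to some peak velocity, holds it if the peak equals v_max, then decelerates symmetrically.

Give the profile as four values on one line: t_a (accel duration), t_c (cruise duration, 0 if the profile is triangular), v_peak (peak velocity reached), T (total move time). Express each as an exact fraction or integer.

t_a=10 t_c=0 v_peak=110 T=20

vₘ²/aₘ = (223/2)²/11 = 49729/44
1100 < 49729/44 so t_c = 0
v_peak = √(1100·11) = √12100 = 110
t_a = 110/11 = 10; t_c = 0
T = 2·10 = 20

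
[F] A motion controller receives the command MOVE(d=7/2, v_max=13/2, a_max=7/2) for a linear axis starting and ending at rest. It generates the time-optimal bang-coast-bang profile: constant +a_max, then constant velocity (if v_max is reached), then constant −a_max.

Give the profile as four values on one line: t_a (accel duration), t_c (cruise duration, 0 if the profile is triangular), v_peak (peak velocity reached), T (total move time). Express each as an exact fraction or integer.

vₘ²/aₘ = (13/2)²/(7/2) = 169/14
7/2 < 169/14 so t_c = 0
v_peak = √(7/2·7/2) = √(49/4) = 7/2
t_a = (7/2)/(7/2) = 1; t_c = 0
T = 2·1 = 2

t_a=1 t_c=0 v_peak=7/2 T=2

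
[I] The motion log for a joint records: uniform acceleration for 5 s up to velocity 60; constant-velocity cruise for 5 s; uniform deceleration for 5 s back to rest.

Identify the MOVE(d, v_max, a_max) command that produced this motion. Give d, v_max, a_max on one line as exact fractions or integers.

a_max = 60/5 = 12
d_a = ½·60·5 = 150; d_c = 60·5 = 300
d = 2·150 + 300 = 600
t_c = 5 > 0 → v_max = v_peak = 60

d=600 v_max=60 a_max=12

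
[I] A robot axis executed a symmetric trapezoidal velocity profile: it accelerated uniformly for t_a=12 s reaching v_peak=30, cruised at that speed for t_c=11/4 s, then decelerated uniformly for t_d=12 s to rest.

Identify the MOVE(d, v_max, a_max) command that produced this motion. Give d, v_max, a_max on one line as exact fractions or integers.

a_max = 30/12 = 5/2
d_a = ½·30·12 = 180; d_c = 30·11/4 = 165/2
d = 2·180 + 165/2 = 885/2
t_c = 11/4 > 0 ⇒ limit active, v_max = 30

d=885/2 v_max=30 a_max=5/2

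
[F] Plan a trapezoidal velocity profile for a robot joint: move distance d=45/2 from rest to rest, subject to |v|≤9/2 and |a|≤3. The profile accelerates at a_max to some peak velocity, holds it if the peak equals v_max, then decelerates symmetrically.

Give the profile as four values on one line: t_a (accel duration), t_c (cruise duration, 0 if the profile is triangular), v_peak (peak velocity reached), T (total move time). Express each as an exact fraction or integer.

vₘ²/aₘ = (9/2)²/3 = 27/4
45/2 ≥ 27/4 → trapezoidal
t_a = (9/2)/3 = 3/2; v_peak = 9/2
d_cruise = 45/2 − 27/4 = 63/4; t_c = (63/4)/(9/2) = 7/2
T = 2·3/2 + 7/2 = 13/2

t_a=3/2 t_c=7/2 v_peak=9/2 T=13/2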